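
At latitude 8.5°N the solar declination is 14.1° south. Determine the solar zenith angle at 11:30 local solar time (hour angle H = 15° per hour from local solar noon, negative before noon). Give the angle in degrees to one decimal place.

23.8°

Hour angle H = 15° × (11.5 − 12) = -7.50°.
cos θ_z = sin φ sin δ + cos φ cos δ cos H = (0.1478)(-0.2436) + (0.9890)(0.9699)(0.9914) = 0.9150.
θ_z = arccos(0.9150) = 23.79°.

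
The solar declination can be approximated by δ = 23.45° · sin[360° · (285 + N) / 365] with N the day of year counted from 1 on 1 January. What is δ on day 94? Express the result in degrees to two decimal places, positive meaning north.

360 × (285 + 94) / 365 = 373.808°; sin(373.808°) = 0.2387.
δ = 23.45 × 0.2387 = 5.598° ≈ +5.60°.

+5.60°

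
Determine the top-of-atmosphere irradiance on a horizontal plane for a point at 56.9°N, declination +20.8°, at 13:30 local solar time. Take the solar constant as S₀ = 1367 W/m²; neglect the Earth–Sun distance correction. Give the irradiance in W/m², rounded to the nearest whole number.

1051 W/m²

Hour angle H = 15° × (13.5 − 12) = 22.50°.
cos θ_z = sin(56.9°) sin(20.8°) + cos(56.9°) cos(20.8°) cos(22.50°) = 0.2975 + 0.4716 = 0.7691.
Top-of-atmosphere irradiance = S₀ cos θ_z = 1367 × 0.7691 = 1051.36 W/m².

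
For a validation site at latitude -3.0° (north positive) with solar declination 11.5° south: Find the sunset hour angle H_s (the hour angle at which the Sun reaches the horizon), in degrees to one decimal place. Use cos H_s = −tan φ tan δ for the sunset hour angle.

90.6°

−tan φ tan δ = −(-0.0524)(-0.2035) = -0.0107; H_s = arccos(-0.0107) = 90.61°.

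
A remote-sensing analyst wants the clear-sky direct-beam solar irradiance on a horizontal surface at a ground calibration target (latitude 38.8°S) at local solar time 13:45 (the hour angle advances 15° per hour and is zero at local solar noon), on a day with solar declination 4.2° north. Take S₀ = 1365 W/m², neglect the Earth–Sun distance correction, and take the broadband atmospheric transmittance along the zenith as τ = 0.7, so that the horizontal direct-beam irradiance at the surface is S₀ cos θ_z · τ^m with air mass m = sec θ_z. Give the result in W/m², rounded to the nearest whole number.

514 W/m²

Hour angle H = 15° × (13.75 − 12) = 26.25°.
With φ = -38.8°, δ = 4.2°, H = 26.25°: sin φ sin δ = -0.0459, cos φ cos δ cos H = 0.6971, so cos θ_z = 0.6512.
Air mass m = 1/cos θ_z = 1/0.6512 = 1.536; τ^m = 0.7^1.536 = 0.5782.
Surface direct beam = 1365 × 0.6512 × 0.5782 = 513.96 W/m².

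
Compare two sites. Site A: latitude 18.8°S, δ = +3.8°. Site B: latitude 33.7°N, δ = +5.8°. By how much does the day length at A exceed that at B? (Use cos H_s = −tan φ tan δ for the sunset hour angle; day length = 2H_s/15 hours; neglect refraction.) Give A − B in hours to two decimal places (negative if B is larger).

-0.69 h

A: H_s = arccos(−tan -18.8° · tan 3.8°) = 88.70°, so 2H_s/15 = 11.8267 h.
B: H_s = arccos(−tan 33.7° · tan 5.8°) = 93.88°, so 2H_s/15 = 12.5173 h.
A − B = 11.8267 − 12.5173 = -0.6906 h.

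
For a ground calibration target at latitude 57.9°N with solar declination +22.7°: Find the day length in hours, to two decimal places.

17.58 hours

The sunset hour angle satisfies cos H_s = −tan φ tan δ = -0.6668, giving H_s = 131.82°.
Day length = 2 H_s / 15° h⁻¹ = 263.64° / 15 = 17.576 h.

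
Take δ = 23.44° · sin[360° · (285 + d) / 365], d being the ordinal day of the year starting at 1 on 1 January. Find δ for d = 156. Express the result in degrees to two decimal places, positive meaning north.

+22.64°

360 × (285 + 156) / 365 = 434.959°; sin(434.959°) = 0.9657.
δ = 23.44 × 0.9657 = 22.636° ≈ +22.64°.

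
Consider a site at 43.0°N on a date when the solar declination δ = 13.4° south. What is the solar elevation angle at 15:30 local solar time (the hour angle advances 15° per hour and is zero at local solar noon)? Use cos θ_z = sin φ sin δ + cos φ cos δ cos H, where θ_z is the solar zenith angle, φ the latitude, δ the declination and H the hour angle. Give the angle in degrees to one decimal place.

16.0°

Hour angle H = 15° × (15.5 − 12) = 52.50°.
cos θ_z = sin(43.0°) sin(-13.4°) + cos(43.0°) cos(-13.4°) cos(52.50°) = -0.1581 + 0.4331 = 0.2750.
θ_z = arccos(0.2750) = 74.04°, so the elevation is 90° − 74.04° = 15.96°.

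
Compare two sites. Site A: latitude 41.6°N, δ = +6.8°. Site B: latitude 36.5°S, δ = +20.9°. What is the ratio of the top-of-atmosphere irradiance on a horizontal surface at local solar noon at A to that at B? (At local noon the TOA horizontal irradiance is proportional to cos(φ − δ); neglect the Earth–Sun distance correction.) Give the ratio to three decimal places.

1.524

A: cos θ_z = cos(41.6° − (6.8°)) = 0.8211.
B: cos θ_z = cos(-36.5° − (20.9°)) = 0.5388.
Ratio A/B = 0.8211 / 0.5388 = 1.5239.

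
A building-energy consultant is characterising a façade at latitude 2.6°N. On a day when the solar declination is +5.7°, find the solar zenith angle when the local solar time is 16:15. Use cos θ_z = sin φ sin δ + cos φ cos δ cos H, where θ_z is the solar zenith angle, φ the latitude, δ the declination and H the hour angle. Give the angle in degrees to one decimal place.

63.6°

Hour angle H = 15° × (16.25 − 12) = 63.75°.
cos θ_z = sin φ sin δ + cos φ cos δ cos H = (0.0454)(0.0993) + (0.9990)(0.9951)(0.4423) = 0.4442.
θ_z = arccos(0.4442) = 63.63°.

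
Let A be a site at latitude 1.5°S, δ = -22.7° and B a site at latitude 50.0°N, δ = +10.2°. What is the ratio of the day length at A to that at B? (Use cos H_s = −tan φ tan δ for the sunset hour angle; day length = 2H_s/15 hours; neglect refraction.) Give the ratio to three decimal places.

A: H_s = arccos(−tan -1.5° · tan -22.7°) = 90.63°, so 2H_s/15 = 12.0840 h.
B: H_s = arccos(−tan 50.0° · tan 10.2°) = 102.38°, so 2H_s/15 = 13.6507 h.
Ratio A/B = 12.0840 / 13.6507 = 0.8852.

0.885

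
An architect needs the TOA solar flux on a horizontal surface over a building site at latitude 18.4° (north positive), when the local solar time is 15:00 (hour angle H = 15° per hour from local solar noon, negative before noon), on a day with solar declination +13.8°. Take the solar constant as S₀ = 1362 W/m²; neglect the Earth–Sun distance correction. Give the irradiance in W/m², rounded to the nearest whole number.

Hour angle H = 15° × (15 − 12) = 45.00°.
cos θ_z = sin φ sin δ + cos φ cos δ cos H = (0.3156)(0.2385) + (0.9489)(0.9711)(0.7071) = 0.7268.
Top-of-atmosphere irradiance = S₀ cos θ_z = 1362 × 0.7268 = 989.90 W/m².

990 W/m²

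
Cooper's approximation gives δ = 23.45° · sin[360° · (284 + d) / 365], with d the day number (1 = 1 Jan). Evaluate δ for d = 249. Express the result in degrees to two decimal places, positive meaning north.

+5.79°

360 × (284 + 249) / 365 = 525.699°; sin(525.699°) = 0.2470.
δ = 23.45 × 0.2470 = 5.792° ≈ +5.79°.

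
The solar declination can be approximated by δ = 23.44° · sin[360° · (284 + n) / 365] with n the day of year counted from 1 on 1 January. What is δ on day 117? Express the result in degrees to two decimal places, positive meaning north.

+13.61°

360 × (284 + 117) / 365 = 395.507°; sin(395.507°) = 0.5808.
δ = 23.44 × 0.5808 = 13.614° ≈ +13.61°.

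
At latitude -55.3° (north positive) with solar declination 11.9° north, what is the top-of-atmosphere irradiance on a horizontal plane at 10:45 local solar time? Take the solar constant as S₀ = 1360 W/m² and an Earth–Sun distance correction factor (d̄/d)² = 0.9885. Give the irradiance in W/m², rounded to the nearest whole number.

Hour angle H = 15° × (10.75 − 12) = -18.75°.
cos θ_z = sin(-55.3°) sin(11.9°) + cos(-55.3°) cos(11.9°) cos(-18.75°) = -0.1695 + 0.5275 = 0.3580.
Top-of-atmosphere irradiance = S₀ (d̄/d)² cos θ_z = 1360 × 0.9885 × 0.3580 = 481.28 W/m².

481 W/m²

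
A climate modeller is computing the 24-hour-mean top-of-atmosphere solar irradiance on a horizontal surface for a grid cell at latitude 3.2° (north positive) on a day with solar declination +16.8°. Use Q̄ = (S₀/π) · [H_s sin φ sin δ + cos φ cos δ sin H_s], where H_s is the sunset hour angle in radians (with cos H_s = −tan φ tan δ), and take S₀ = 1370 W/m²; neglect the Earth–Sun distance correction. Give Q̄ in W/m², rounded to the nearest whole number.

The sunset hour angle satisfies cos H_s = −tan φ tan δ = -0.0169, giving H_s = 90.97°. In radians, H_s = 1.5877.
H_s sin φ sin δ = 1.5877 × 0.0558 × 0.2890 = 0.0256.
cos φ cos δ sin H_s = 0.9984 × 0.9573 × 0.9999 = 0.9557.
Q̄ = (1370/π) × (0.0256 + 0.9557) = 436.08 × 0.9813 = 427.93 W/m².

428 W/m²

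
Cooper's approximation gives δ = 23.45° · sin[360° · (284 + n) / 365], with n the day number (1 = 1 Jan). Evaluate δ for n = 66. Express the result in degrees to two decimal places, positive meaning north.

360 × (284 + 66) / 365 = 345.205°; sin(345.205°) = -0.2554.
δ = 23.45 × -0.2554 = -5.989° ≈ -5.99°.

-5.99°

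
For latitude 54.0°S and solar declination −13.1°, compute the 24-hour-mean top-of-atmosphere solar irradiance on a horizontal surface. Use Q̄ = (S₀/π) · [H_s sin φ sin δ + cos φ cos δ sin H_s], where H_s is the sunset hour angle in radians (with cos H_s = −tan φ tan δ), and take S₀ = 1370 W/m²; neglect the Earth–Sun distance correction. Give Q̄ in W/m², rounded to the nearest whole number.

The sunset hour angle satisfies cos H_s = −tan φ tan δ = -0.3203, giving H_s = 108.68°. In radians, H_s = 1.8968.
H_s sin φ sin δ = 1.8968 × -0.8090 × -0.2267 = 0.3479.
cos φ cos δ sin H_s = 0.5878 × 0.9740 × 0.9473 = 0.5423.
Q̄ = (1370/π) × (0.3479 + 0.5423) = 436.08 × 0.8902 = 388.20 W/m².

388 W/m²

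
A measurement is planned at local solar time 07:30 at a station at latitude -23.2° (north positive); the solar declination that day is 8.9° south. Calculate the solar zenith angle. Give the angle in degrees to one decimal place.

65.9°

Hour angle H = 15° × (7.5 − 12) = -67.50°.
cos θ_z = sin(-23.2°) sin(-8.9°) + cos(-23.2°) cos(-8.9°) cos(-67.50°) = 0.0609 + 0.3475 = 0.4084.
θ_z = arccos(0.4084) = 65.90°.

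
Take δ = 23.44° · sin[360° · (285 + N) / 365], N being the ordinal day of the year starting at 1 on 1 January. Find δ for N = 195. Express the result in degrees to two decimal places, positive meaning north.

+21.51°

360 × (285 + 195) / 365 = 473.425°; sin(473.425°) = 0.9176.
δ = 23.44 × 0.9176 = 21.509° ≈ +21.51°.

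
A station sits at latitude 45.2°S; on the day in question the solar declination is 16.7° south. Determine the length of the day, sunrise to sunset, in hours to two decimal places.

The sunset hour angle satisfies cos H_s = −tan φ tan δ = -0.3021, giving H_s = 107.58°.
Day length = 2 H_s / 15° h⁻¹ = 215.16° / 15 = 14.344 h.

14.34 hours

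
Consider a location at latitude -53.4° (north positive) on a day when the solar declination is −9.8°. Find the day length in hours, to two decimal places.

cos H_s = −tan(-53.4°) · tan(-9.8°) = -0.2326, so H_s = arccos(-0.2326) = 103.45°.
Day length = 2 H_s / 15° h⁻¹ = 206.90° / 15 = 13.793 h.

13.79 hours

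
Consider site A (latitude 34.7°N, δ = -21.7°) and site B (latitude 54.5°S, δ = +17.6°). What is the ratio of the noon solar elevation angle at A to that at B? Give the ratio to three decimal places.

A: 90° − |34.7 − (-21.7)| = 33.60°.
B: 90° − |-54.5 − (17.6)| = 17.90°.
Ratio A/B = 33.6000 / 17.9000 = 1.8771.

1.877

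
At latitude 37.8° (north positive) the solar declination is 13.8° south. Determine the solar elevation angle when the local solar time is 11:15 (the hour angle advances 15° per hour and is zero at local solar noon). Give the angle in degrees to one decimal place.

37.3°

Hour angle H = 15° × (11.25 − 12) = -11.25°.
cos θ_z = sin(37.8°) sin(-13.8°) + cos(37.8°) cos(-13.8°) cos(-11.25°) = -0.1462 + 0.7526 = 0.6064.
θ_z = arccos(0.6064) = 52.67°, so the elevation is 90° − 52.67° = 37.33°.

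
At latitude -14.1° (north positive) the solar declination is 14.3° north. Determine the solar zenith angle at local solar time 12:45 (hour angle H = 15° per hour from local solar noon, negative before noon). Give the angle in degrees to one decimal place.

30.5°

Hour angle H = 15° × (12.75 − 12) = 11.25°.
cos θ_z = sin(-14.1°) sin(14.3°) + cos(-14.1°) cos(14.3°) cos(11.25°) = -0.0602 + 0.9218 = 0.8616.
θ_z = arccos(0.8616) = 30.50°.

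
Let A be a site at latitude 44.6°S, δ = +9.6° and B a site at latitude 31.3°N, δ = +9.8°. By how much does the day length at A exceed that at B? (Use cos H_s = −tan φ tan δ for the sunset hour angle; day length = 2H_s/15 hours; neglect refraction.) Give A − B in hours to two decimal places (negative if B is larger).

A: H_s = arccos(−tan -44.6° · tan 9.6°) = 80.40°, so 2H_s/15 = 10.7200 h.
B: H_s = arccos(−tan 31.3° · tan 9.8°) = 96.03°, so 2H_s/15 = 12.8040 h.
A − B = 10.7200 − 12.8040 = -2.0840 h.

-2.08 h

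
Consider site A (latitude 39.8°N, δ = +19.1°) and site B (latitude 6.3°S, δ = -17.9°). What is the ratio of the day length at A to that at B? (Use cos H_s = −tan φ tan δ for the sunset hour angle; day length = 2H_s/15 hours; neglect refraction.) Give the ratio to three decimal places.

1.160

A: H_s = arccos(−tan 39.8° · tan 19.1°) = 106.77°, so 2H_s/15 = 14.2360 h.
B: H_s = arccos(−tan -6.3° · tan -17.9°) = 92.04°, so 2H_s/15 = 12.2720 h.
Ratio A/B = 14.2360 / 12.2720 = 1.1600.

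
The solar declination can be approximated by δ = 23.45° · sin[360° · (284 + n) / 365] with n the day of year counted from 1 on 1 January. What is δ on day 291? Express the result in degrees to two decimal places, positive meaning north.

360 × (284 + 291) / 365 = 567.123°; sin(567.123°) = -0.4559.
δ = 23.45 × -0.4559 = -10.691° ≈ -10.69°.

-10.69°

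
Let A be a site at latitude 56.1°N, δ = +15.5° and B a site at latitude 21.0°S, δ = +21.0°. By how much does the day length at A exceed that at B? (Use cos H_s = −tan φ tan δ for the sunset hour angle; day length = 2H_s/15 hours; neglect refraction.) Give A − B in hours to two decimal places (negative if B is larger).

+4.38 h

A: H_s = arccos(−tan 56.1° · tan 15.5°) = 114.37°, so 2H_s/15 = 15.2493 h.
B: H_s = arccos(−tan -21.0° · tan 21.0°) = 81.53°, so 2H_s/15 = 10.8707 h.
A − B = 15.2493 − 10.8707 = 4.3786 h.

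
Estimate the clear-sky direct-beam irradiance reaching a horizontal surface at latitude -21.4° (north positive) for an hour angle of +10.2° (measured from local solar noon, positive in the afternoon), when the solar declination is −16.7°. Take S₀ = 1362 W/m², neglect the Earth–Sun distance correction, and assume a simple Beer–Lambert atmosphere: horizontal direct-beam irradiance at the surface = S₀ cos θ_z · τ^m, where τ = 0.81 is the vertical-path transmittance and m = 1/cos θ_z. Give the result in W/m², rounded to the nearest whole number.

1080 W/m²

cos θ_z = sin(-21.4°) sin(-16.7°) + cos(-21.4°) cos(-16.7°) cos(10.20°) = 0.1049 + 0.8777 = 0.9826.
Air mass m = 1/cos θ_z = 1/0.9826 = 1.018; τ^m = 0.81^1.018 = 0.8069.
Surface direct beam = 1362 × 0.9826 × 0.8069 = 1079.88 W/m².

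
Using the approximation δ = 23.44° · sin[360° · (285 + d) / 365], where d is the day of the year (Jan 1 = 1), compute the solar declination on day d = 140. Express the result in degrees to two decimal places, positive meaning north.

360 × (285 + 140) / 365 = 419.178°; sin(419.178°) = 0.8588.
δ = 23.44 × 0.8588 = 20.130° ≈ +20.13°.

+20.13°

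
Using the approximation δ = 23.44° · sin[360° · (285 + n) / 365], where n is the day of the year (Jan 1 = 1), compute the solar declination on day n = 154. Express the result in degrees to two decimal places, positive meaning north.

360 × (285 + 154) / 365 = 432.986°; sin(432.986°) = 0.9562.
δ = 23.44 × 0.9562 = 22.413° ≈ +22.41°.

+22.41°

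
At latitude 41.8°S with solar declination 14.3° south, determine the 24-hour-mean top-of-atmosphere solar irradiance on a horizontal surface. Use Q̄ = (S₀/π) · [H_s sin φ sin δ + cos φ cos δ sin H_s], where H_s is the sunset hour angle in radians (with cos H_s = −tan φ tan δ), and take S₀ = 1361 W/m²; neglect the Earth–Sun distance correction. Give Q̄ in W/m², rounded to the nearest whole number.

cos H_s = −tan(-41.8°) · tan(-14.3°) = -0.2279, so H_s = arccos(-0.2279) = 103.17°. In radians, H_s = 1.8007.
H_s sin φ sin δ = 1.8007 × -0.6665 × -0.2470 = 0.2964.
cos φ cos δ sin H_s = 0.7455 × 0.9690 × 0.9737 = 0.7034.
Q̄ = (1361/π) × (0.2964 + 0.7034) = 433.22 × 0.9998 = 433.13 W/m².

433 W/m²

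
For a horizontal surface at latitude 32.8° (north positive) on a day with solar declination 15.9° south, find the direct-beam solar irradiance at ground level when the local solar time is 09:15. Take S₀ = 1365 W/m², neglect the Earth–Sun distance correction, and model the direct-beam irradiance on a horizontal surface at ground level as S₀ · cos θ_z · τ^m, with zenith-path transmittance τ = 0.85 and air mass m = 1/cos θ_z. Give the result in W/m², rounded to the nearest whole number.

440 W/m²

Hour angle H = 15° × (9.25 − 12) = -41.25°.
cos θ_z = sin(32.8°) sin(-15.9°) + cos(32.8°) cos(-15.9°) cos(-41.25°) = -0.1484 + 0.6078 = 0.4594.
Air mass m = 1/cos θ_z = 1/0.4594 = 2.177; τ^m = 0.85^2.177 = 0.7020.
Surface direct beam = 1365 × 0.4594 × 0.7020 = 440.21 W/m².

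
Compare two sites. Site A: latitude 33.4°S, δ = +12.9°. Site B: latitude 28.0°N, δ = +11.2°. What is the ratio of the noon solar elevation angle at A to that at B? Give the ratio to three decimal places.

0.597

A: 90° − |-33.4 − (12.9)| = 43.70°.
B: 90° − |28.0 − (11.2)| = 73.20°.
Ratio A/B = 43.7000 / 73.2000 = 0.5970.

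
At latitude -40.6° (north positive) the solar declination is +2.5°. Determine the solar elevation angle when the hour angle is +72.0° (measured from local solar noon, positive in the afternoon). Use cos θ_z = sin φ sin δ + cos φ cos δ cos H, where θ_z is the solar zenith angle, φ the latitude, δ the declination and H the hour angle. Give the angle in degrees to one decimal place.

11.9°

With φ = -40.6°, δ = 2.5°, H = 72.00°: sin φ sin δ = -0.0284, cos φ cos δ cos H = 0.2344, so cos θ_z = 0.2060.
θ_z = arccos(0.2060) = 78.11°, so the elevation is 90° − 78.11° = 11.89°.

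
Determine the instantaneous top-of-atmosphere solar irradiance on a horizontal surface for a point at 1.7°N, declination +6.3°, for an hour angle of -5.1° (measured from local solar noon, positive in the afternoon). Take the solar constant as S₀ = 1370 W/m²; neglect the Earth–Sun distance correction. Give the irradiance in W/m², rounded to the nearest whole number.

1360 W/m²

cos θ_z = sin φ sin δ + cos φ cos δ cos H = (0.0297)(0.1097) + (0.9996)(0.9940)(0.9960) = 0.9929.
Top-of-atmosphere irradiance = S₀ cos θ_z = 1370 × 0.9929 = 1360.27 W/m².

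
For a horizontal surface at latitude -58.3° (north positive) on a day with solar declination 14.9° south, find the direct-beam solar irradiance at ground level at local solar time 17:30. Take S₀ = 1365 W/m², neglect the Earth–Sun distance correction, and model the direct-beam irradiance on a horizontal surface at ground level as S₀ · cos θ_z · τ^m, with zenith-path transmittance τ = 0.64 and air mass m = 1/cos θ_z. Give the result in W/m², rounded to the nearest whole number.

81 W/m²

Hour angle H = 15° × (17.5 − 12) = 82.50°.
With φ = -58.3°, δ = -14.9°, H = 82.50°: sin φ sin δ = 0.2188, cos φ cos δ cos H = 0.0663, so cos θ_z = 0.2851.
Air mass m = 1/cos θ_z = 1/0.2851 = 3.508; τ^m = 0.64^3.508 = 0.2090.
Surface direct beam = 1365 × 0.2851 × 0.2090 = 81.33 W/m².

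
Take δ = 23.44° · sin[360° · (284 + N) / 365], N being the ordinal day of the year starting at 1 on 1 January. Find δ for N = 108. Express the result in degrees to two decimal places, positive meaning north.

360 × (284 + 108) / 365 = 386.630°; sin(386.630°) = 0.4482.
δ = 23.44 × 0.4482 = 10.506° ≈ +10.51°.

+10.51°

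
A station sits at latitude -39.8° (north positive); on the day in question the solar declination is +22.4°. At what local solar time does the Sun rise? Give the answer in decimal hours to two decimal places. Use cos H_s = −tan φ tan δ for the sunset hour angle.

7.34 h

The sunset hour angle satisfies cos H_s = −tan φ tan δ = 0.3434, giving H_s = 69.92°.
Sunrise is at 12 − H_s/15 = 12 − 4.661 = 7.339 h local solar time.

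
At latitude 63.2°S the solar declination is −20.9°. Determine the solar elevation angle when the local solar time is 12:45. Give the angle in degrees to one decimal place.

47.0°

Hour angle H = 15° × (12.75 − 12) = 11.25°.
cos θ_z = sin φ sin δ + cos φ cos δ cos H = (-0.8926)(-0.3567) + (0.4509)(0.9342)(0.9808) = 0.7315.
θ_z = arccos(0.7315) = 42.99°, so the elevation is 90° − 42.99° = 47.01°.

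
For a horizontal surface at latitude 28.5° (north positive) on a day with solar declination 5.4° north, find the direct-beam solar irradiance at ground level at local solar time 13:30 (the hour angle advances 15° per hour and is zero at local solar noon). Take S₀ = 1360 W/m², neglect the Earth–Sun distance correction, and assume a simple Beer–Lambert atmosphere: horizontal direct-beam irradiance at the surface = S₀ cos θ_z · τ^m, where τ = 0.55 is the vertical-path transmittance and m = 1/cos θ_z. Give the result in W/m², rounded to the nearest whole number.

Hour angle H = 15° × (13.5 − 12) = 22.50°.
With φ = 28.5°, δ = 5.4°, H = 22.50°: sin φ sin δ = 0.0449, cos φ cos δ cos H = 0.8083, so cos θ_z = 0.8532.
Air mass m = 1/cos θ_z = 1/0.8532 = 1.172; τ^m = 0.55^1.172 = 0.4963.
Surface direct beam = 1360 × 0.8532 × 0.4963 = 575.88 W/m².

576 W/m²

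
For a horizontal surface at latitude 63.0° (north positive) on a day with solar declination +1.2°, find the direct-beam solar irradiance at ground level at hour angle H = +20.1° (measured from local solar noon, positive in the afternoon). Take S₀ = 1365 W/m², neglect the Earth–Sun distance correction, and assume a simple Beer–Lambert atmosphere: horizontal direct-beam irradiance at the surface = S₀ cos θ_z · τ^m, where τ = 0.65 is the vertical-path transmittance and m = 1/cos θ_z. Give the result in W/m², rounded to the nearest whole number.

231 W/m²

cos θ_z = sin φ sin δ + cos φ cos δ cos H = (0.8910)(0.0209) + (0.4540)(0.9998)(0.9391) = 0.4449.
Air mass m = 1/cos θ_z = 1/0.4449 = 2.248; τ^m = 0.65^2.248 = 0.3797.
Surface direct beam = 1365 × 0.4449 × 0.3797 = 230.59 W/m².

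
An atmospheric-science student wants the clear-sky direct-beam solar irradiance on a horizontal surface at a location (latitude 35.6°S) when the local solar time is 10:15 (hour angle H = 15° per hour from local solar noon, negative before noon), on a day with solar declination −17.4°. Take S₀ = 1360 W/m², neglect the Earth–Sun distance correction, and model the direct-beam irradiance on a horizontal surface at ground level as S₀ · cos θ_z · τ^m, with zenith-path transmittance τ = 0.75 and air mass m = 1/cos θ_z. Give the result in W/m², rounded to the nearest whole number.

Hour angle H = 15° × (10.25 − 12) = -26.25°.
cos θ_z = sin(-35.6°) sin(-17.4°) + cos(-35.6°) cos(-17.4°) cos(-26.25°) = 0.1741 + 0.6959 = 0.8700.
Air mass m = 1/cos θ_z = 1/0.8700 = 1.149; τ^m = 0.75^1.149 = 0.7185.
Surface direct beam = 1360 × 0.8700 × 0.7185 = 850.13 W/m².

850 W/m²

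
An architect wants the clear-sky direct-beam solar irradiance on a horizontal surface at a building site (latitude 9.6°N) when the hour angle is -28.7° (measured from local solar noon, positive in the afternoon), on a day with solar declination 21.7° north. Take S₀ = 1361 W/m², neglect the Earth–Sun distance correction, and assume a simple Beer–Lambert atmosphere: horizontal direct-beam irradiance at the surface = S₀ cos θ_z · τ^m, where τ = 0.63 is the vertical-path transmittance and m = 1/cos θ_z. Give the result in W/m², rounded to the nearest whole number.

cos θ_z = sin φ sin δ + cos φ cos δ cos H = (0.1668)(0.3697) + (0.9860)(0.9291)(0.8771) = 0.8652.
Air mass m = 1/cos θ_z = 1/0.8652 = 1.156; τ^m = 0.63^1.156 = 0.5862.
Surface direct beam = 1361 × 0.8652 × 0.5862 = 690.27 W/m².

690 W/m²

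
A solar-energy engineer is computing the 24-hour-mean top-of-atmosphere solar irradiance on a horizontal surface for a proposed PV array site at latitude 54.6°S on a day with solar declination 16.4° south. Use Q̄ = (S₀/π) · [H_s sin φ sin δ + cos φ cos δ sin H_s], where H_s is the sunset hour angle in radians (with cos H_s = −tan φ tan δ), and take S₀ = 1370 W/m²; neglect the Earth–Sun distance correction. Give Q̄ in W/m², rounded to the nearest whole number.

421 W/m²

The sunset hour angle satisfies cos H_s = −tan φ tan δ = -0.4141, giving H_s = 114.46°. In radians, H_s = 1.9977.
H_s sin φ sin δ = 1.9977 × -0.8151 × -0.2823 = 0.4597.
cos φ cos δ sin H_s = 0.5793 × 0.9593 × 0.9103 = 0.5059.
Q̄ = (1370/π) × (0.4597 + 0.5059) = 436.08 × 0.9656 = 421.08 W/m².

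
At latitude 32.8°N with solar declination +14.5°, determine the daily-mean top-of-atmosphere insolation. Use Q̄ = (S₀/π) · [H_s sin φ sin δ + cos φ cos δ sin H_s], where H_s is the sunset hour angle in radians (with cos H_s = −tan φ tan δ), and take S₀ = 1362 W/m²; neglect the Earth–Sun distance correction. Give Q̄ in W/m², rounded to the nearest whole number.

cos H_s = −tan(32.8°) · tan(14.5°) = -0.1667, so H_s = arccos(-0.1667) = 99.60°. In radians, H_s = 1.7383.
H_s sin φ sin δ = 1.7383 × 0.5417 × 0.2504 = 0.2358.
cos φ cos δ sin H_s = 0.8406 × 0.9681 × 0.9860 = 0.8024.
Q̄ = (1362/π) × (0.2358 + 0.8024) = 433.54 × 1.0382 = 450.10 W/m².

450 W/m²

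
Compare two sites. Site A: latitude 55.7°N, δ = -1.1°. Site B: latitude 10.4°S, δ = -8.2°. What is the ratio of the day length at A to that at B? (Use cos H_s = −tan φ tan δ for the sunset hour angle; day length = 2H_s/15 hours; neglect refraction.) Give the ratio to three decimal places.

0.966

A: H_s = arccos(−tan 55.7° · tan -1.1°) = 88.39°, so 2H_s/15 = 11.7853 h.
B: H_s = arccos(−tan -10.4° · tan -8.2°) = 91.52°, so 2H_s/15 = 12.2027 h.
Ratio A/B = 11.7853 / 12.2027 = 0.9658.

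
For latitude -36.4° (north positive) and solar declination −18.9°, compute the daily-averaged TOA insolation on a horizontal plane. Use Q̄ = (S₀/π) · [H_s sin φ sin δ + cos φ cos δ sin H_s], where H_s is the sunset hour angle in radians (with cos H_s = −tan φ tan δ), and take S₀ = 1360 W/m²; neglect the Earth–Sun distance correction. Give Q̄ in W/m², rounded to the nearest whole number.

471 W/m²

−tan φ tan δ = −(-0.7373)(-0.3424) = -0.2525; H_s = arccos(-0.2525) = 104.63°. In radians, H_s = 1.8261.
H_s sin φ sin δ = 1.8261 × -0.5934 × -0.3239 = 0.3510.
cos φ cos δ sin H_s = 0.8049 × 0.9461 × 0.9676 = 0.7368.
Q̄ = (1360/π) × (0.3510 + 0.7368) = 432.90 × 1.0878 = 470.91 W/m².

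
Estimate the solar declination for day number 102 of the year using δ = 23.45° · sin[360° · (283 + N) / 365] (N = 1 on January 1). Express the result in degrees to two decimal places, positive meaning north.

360 × (283 + 102) / 365 = 379.726°; sin(379.726°) = 0.3375.
δ = 23.45 × 0.3375 = 7.914° ≈ +7.91°.

+7.91°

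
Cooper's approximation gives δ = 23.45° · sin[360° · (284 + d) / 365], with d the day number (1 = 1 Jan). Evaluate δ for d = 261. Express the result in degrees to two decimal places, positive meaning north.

+1.01°

360 × (284 + 261) / 365 = 537.534°; sin(537.534°) = 0.0430.
δ = 23.45 × 0.0430 = 1.008° ≈ +1.01°.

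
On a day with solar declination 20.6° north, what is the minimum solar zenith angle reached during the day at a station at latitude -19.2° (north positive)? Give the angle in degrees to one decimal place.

39.8°

At local solar noon the hour angle is zero, so the zenith angle is |φ − δ| = |-19.2° − (20.6°)| = 39.8°.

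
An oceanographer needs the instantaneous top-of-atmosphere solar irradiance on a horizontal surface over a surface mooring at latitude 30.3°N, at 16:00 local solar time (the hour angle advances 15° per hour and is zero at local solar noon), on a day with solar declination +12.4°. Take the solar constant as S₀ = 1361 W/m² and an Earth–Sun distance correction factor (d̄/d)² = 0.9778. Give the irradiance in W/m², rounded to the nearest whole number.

Hour angle H = 15° × (16 − 12) = 60.00°.
cos θ_z = sin φ sin δ + cos φ cos δ cos H = (0.5045)(0.2147) + (0.8634)(0.9767)(0.5000) = 0.5300.
Top-of-atmosphere irradiance = S₀ (d̄/d)² cos θ_z = 1361 × 0.9778 × 0.5300 = 705.32 W/m².

705 W/m²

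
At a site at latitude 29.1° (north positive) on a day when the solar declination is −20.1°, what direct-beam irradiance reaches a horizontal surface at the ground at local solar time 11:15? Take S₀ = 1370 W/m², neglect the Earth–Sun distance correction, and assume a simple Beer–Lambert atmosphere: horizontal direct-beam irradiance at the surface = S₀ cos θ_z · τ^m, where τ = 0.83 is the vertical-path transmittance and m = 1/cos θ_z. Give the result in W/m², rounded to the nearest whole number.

652 W/m²

Hour angle H = 15° × (11.25 − 12) = -11.25°.
cos θ_z = sin(29.1°) sin(-20.1°) + cos(29.1°) cos(-20.1°) cos(-11.25°) = -0.1671 + 0.8048 = 0.6377.
Air mass m = 1/cos θ_z = 1/0.6377 = 1.568; τ^m = 0.83^1.568 = 0.7466.
Surface direct beam = 1370 × 0.6377 × 0.7466 = 652.27 W/m².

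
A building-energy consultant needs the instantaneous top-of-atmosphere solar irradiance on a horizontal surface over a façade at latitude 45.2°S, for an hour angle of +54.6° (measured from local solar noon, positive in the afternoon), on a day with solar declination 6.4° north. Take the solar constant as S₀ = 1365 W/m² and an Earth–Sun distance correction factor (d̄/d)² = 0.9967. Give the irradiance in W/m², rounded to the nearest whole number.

With φ = -45.2°, δ = 6.4°, H = 54.60°: sin φ sin δ = -0.0791, cos φ cos δ cos H = 0.4056, so cos θ_z = 0.3265.
Top-of-atmosphere irradiance = S₀ (d̄/d)² cos θ_z = 1365 × 0.9967 × 0.3265 = 444.20 W/m².

444 W/m²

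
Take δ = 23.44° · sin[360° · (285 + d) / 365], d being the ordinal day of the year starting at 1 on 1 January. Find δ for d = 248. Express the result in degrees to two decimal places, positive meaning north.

+5.79°

360 × (285 + 248) / 365 = 525.699°; sin(525.699°) = 0.2470.
δ = 23.44 × 0.2470 = 5.790° ≈ +5.79°.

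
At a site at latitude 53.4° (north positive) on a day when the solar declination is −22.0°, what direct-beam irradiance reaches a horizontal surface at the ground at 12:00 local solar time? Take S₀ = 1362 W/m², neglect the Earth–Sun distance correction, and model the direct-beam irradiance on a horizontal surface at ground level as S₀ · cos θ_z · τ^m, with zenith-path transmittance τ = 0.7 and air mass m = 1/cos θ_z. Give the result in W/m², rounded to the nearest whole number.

83 W/m²

Hour angle H = 15° × (12 − 12) = 0.00°.
cos θ_z = sin φ sin δ + cos φ cos δ cos H = (0.8028)(-0.3746) + (0.5962)(0.9272)(1.0000) = 0.2521.
Air mass m = 1/cos θ_z = 1/0.2521 = 3.967; τ^m = 0.7^3.967 = 0.2429.
Surface direct beam = 1362 × 0.2521 × 0.2429 = 83.40 W/m².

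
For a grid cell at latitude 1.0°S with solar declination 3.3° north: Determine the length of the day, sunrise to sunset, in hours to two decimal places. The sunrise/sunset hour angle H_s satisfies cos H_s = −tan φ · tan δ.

−tan φ tan δ = −(-0.0175)(0.0577) = 0.0010; H_s = arccos(0.0010) = 89.94°.
Day length = 2 H_s / 15° h⁻¹ = 179.88° / 15 = 11.992 h.

11.99 hours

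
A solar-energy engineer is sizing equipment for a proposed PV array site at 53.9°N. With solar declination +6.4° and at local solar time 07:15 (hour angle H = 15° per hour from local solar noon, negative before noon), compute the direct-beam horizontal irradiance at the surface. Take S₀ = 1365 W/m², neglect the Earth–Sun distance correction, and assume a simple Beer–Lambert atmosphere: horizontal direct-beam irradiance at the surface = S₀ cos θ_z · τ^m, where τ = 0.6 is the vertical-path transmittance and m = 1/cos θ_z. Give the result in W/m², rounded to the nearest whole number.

Hour angle H = 15° × (7.25 − 12) = -71.25°.
cos θ_z = sin(53.9°) sin(6.4°) + cos(53.9°) cos(6.4°) cos(-71.25°) = 0.0901 + 0.1882 = 0.2783.
Air mass m = 1/cos θ_z = 1/0.2783 = 3.593; τ^m = 0.6^3.593 = 0.1596.
Surface direct beam = 1365 × 0.2783 × 0.1596 = 60.63 W/m².

61 W/m²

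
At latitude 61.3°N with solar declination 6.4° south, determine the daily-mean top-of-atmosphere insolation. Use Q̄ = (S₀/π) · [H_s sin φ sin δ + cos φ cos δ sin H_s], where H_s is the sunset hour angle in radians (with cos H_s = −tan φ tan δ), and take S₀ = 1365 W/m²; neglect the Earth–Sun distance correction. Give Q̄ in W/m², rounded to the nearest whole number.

The sunset hour angle satisfies cos H_s = −tan φ tan δ = 0.2049, giving H_s = 78.18°. In radians, H_s = 1.3645.
H_s sin φ sin δ = 1.3645 × 0.8771 × -0.1115 = -0.1334.
cos φ cos δ sin H_s = 0.4802 × 0.9938 × 0.9788 = 0.4671.
Q̄ = (1365/π) × (-0.1334 + 0.4671) = 434.49 × 0.3337 = 144.99 W/m².

145 W/m²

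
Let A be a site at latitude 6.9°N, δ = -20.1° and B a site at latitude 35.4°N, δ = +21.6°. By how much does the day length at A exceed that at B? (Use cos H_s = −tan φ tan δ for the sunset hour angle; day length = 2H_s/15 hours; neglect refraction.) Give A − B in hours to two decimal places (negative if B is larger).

-2.52 h

A: H_s = arccos(−tan 6.9° · tan -20.1°) = 87.46°, so 2H_s/15 = 11.6613 h.
B: H_s = arccos(−tan 35.4° · tan 21.6°) = 106.34°, so 2H_s/15 = 14.1787 h.
A − B = 11.6613 − 14.1787 = -2.5174 h.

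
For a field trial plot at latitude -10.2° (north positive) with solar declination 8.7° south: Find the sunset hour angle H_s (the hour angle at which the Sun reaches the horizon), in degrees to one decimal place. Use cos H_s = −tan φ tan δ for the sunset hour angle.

The sunset hour angle satisfies cos H_s = −tan φ tan δ = -0.0275, giving H_s = 91.58°.

91.6°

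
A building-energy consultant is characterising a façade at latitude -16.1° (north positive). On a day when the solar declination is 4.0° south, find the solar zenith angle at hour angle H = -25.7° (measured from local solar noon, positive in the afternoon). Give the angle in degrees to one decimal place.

cos θ_z = sin φ sin δ + cos φ cos δ cos H = (-0.2773)(-0.0698) + (0.9608)(0.9976)(0.9011) = 0.8831.
θ_z = arccos(0.8831) = 27.98°.

28.0°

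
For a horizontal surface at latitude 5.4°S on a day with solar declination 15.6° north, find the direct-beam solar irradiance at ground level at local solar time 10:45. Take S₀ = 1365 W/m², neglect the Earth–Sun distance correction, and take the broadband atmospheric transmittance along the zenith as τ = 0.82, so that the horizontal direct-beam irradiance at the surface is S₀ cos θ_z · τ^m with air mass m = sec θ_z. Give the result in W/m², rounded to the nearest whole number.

962 W/m²

Hour angle H = 15° × (10.75 − 12) = -18.75°.
cos θ_z = sin φ sin δ + cos φ cos δ cos H = (-0.0941)(0.2689) + (0.9956)(0.9632)(0.9469) = 0.8827.
Air mass m = 1/cos θ_z = 1/0.8827 = 1.133; τ^m = 0.82^1.133 = 0.7986.
Surface direct beam = 1365 × 0.8827 × 0.7986 = 962.22 W/m².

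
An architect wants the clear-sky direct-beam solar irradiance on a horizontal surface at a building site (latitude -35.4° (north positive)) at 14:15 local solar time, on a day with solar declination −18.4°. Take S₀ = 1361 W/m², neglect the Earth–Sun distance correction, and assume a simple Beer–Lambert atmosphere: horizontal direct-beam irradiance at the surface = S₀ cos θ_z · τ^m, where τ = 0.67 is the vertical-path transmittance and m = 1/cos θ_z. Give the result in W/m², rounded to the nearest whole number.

Hour angle H = 15° × (14.25 − 12) = 33.75°.
cos θ_z = sin φ sin δ + cos φ cos δ cos H = (-0.5793)(-0.3156) + (0.8151)(0.9489)(0.8315) = 0.8259.
Air mass m = 1/cos θ_z = 1/0.8259 = 1.211; τ^m = 0.67^1.211 = 0.6157.
Surface direct beam = 1361 × 0.8259 × 0.6157 = 692.08 W/m².

692 W/m²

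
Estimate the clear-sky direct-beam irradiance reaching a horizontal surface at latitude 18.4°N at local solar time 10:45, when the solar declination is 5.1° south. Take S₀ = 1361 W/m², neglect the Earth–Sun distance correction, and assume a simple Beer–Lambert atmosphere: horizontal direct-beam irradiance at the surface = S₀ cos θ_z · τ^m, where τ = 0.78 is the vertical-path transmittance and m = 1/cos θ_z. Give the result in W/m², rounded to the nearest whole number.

Hour angle H = 15° × (10.75 − 12) = -18.75°.
cos θ_z = sin φ sin δ + cos φ cos δ cos H = (0.3156)(-0.0889) + (0.9489)(0.9960)(0.9469) = 0.8669.
Air mass m = 1/cos θ_z = 1/0.8669 = 1.154; τ^m = 0.78^1.154 = 0.7507.
Surface direct beam = 1361 × 0.8669 × 0.7507 = 885.71 W/m².

886 W/m²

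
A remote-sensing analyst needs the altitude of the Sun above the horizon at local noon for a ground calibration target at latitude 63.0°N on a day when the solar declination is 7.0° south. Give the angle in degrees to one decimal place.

At local solar noon the hour angle is zero, so the elevation is 90° − |φ − δ| = 90° − |63.0° − (-7.0°)| = 90° − 70.0° = 20.0°.

20.0°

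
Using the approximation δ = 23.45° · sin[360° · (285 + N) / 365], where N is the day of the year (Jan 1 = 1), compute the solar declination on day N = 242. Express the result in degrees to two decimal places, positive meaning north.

+8.10°

360 × (285 + 242) / 365 = 519.781°; sin(519.781°) = 0.3456.
δ = 23.45 × 0.3456 = 8.104° ≈ +8.10°.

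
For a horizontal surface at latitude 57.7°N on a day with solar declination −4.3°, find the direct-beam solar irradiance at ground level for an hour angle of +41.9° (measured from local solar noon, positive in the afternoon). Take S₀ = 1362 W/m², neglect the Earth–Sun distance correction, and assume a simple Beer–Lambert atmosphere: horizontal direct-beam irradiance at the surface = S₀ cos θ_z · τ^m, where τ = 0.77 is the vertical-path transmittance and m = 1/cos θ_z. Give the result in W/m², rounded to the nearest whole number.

207 W/m²

With φ = 57.7°, δ = -4.3°, H = 41.90°: sin φ sin δ = -0.0634, cos φ cos δ cos H = 0.3966, so cos θ_z = 0.3332.
Air mass m = 1/cos θ_z = 1/0.3332 = 3.001; τ^m = 0.77^3.001 = 0.4564.
Surface direct beam = 1362 × 0.3332 × 0.4564 = 207.12 W/m².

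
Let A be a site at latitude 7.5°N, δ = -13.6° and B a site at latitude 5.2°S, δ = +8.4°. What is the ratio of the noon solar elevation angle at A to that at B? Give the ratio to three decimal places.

0.902

A: 90° − |7.5 − (-13.6)| = 68.90°.
B: 90° − |-5.2 − (8.4)| = 76.40°.
Ratio A/B = 68.9000 / 76.4000 = 0.9018.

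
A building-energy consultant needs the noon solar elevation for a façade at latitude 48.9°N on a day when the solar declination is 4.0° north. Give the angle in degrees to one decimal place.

At local solar noon the hour angle is zero, so the elevation is 90° − |φ − δ| = 90° − |48.9° − (4.0°)| = 90° − 44.9° = 45.1°.

45.1°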